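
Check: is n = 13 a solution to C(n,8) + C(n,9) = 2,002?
Yes

Working:
C(13,8) + C(13,9) = 1,287 + 715 = 2,002, which equals 2,002.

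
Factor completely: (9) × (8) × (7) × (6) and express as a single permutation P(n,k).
P(9,4) = 9!/(5)!

Product of 4 consecutive descending integers starting at 9: P(9,4) = 9!/5! = 3,024.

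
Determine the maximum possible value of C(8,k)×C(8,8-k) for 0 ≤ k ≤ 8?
4,900

Working:
C(8,k)·C(8,8-k) = C(8,k)², maximised at the centre k = 4: C(8,4)² = 4,900.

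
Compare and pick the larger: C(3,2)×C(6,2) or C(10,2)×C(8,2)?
C(3,2)×C(6,2)=45, C(10,2)×C(8,2)=1,260.

Answer: C(10,2)×C(8,2)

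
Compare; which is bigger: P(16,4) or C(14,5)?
P(16,4)

Explanation: P(16,4)=43,680, C(14,5)=2,002.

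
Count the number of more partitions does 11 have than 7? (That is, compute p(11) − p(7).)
Pentagonal recurrence p(n) = p(n−1) + p(n−2) − p(n−5) − p(n−7) + …: p(11) = p(10) + p(9) − p(6) − p(4) = 42 + 30 − 11 − 5 = 56.
p(7) = p(6) + p(5) − p(2) − p(0) = 11 + 7 − 2 − 1 = 15.
Difference = 56 − 15 = 41.

Answer: 41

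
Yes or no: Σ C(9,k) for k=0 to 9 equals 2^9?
Yes

Binomial theorem: Σ C(9,k) = (1+1)^9 = 2^9 = 512; RHS 2^9 = 512.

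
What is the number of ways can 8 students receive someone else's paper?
14,833
Using D(n) = (n-1)[D(n-1) + D(n-2)]:
D(8) = (8-1) × [D(7) + D(6)]
      = 7 × [1854 + 265]
      = 7 × 2119
      = 14,833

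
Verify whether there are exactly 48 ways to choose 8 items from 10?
False

Solution: C(10,8) = 45 ≠ 48.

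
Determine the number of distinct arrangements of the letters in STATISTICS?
50,400

Solution: Word has 10 letters (S=3, T=3, A=1, I=2, C=1). Arrangements: 10!/Π(k!) = 50,400.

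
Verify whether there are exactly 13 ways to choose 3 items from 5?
False

Explanation: C(5,3) = 10 ≠ 13.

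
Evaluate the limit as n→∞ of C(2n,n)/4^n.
0

Explanation: C(2n,n) ~ 4^n/√(πn), so C(2n,n)/4^n ~ 1/√(πn) → 0.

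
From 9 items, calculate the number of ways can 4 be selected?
126
C(9,4) = 9! / (4! × (9-4)!)
         = 9! / (4! × 5!)
         = 126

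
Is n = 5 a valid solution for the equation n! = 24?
5! = 5·4! = 5·24 = 120, which does not equal 24.
Final answer: No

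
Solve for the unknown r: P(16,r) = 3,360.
3

Explanation: P(16,r) = 16·15·…·(16−r+1), a product of r factors. Multiplying down from 16: 16 = 16; 16·15 = 240; 16·15·14 = 3,360 ✓ (3 factors). So r = 3.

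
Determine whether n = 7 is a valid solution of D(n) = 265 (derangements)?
D(7) = (7-1)·[D(6) + D(5)] = 6·[265 + 44] = 1,854, which does not equal 265.
Final answer: No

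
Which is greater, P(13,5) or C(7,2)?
P(13,5)=154,440, C(7,2)=21.
Final answer: P(13,5)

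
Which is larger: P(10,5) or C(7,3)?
P(10,5)

P(10,5)=30,240, C(7,3)=35.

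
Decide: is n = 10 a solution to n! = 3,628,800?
Yes

Reasoning: 10! = 10·9! = 10·362,880 = 3,628,800, which equals 3,628,800.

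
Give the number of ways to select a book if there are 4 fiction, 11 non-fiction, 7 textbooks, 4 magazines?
26

Working:
By the addition principle: 4 + 11 + 7 + 4 = 26.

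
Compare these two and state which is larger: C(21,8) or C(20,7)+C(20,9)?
C(21,8)=203,490; C(20,7)+C(20,9)=77,520+167,960=245,480.
Final answer: C(20,7)+C(20,9)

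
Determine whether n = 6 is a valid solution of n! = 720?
Yes
6! = 6·5! = 6·120 = 720, which equals 720.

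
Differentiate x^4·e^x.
(4x^3 + x^4)e^x

Solution: Product rule: d/dx[x^4]·e^x + x^4·d/dx[e^x] = 4x^{3}e^x + x^4e^x.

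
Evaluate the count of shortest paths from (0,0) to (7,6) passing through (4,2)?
525
To (4,2): C(6,4)=15. From there: C(7,3)=35. Total: 525.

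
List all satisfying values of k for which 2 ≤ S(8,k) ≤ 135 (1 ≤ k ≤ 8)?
2, 7
S(8,1)=1; S(8,2)=127; S(8,3)=966; S(8,4)=1,701; S(8,5)=1,050; S(8,6)=266; S(8,7)=28; S(8,8)=1. So valid k = 2, 7.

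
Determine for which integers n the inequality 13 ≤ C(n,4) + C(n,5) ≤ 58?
6, 7

Reasoning: C(5,4)+C(5,5)=6; C(6,4)+C(6,5)=21; C(7,4)+C(7,5)=56; C(8,4)+C(8,5)=126. So valid n = 6, 7.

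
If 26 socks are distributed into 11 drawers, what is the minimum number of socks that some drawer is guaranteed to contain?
Pigeonhole: ⌈26/11⌉ = 3.

Answer: 3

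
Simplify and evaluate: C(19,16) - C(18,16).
816

Solution: C(19,16) - C(18,16) = C(18,15) = 816.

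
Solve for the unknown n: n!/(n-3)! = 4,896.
18

Reasoning: n!/(n-3)! = n×(n-1)×(n-2), a product of 3 consecutive integers ≈ (n−1)^3. 4,896^(1/3) + 1 ≈ 18.0; check n = 18: 18×17×16 = 4,896 ✓. So n = 18.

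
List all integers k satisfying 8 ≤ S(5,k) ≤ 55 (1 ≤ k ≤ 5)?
2, 3, 4

Working:
S(5,1)=1; S(5,2)=15; S(5,3)=25; S(5,4)=10; S(5,5)=1. So valid k = 2, 3, 4.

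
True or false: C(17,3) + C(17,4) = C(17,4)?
False
Pascal's identity gives C(18,4) = 3,060, whereas C(17,4) = 2,380.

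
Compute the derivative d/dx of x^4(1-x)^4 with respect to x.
4x^3(1-x)^4 - 4x^4(1-x)^3

Explanation: Product rule: 4x^{3}(1-x)^{4} + x^4·(-4)(1-x)^{3}.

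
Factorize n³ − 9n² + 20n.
n³ − 9n² + 20n = n(n² − 9n + 20) = n(n − 4)(n − 5).

Answer: n(n − 4)(n − 5)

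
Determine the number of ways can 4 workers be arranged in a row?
24

Arrangements of 4 distinct objects: 4! = 24.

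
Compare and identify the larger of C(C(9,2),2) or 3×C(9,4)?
C(C(9,2),2)
C(C(9,2),2)=630, 3×C(9,4)=378.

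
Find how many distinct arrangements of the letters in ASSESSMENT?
75,600

Solution: Word has 10 letters (A=1, S=4, E=2, M=1, N=1, T=1). Arrangements: 10!/Π(k!) = 75,600.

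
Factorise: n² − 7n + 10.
(n − 2)(n − 5)

Seek roots whose sum is 7 and product is 10: (2, 5). So n² − 7n + 10 = (n − 2)(n − 5).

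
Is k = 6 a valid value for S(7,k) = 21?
Yes

Explanation: S(7,6) = 6·S(6,6) + S(6,5) = 6·1 + 15 = 21, which equals 21.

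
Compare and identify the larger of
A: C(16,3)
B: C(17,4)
B

Solution: A=C(16,3)=560, B=C(17,4)=2,380.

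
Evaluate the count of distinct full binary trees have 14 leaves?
Using the Catalan number formula: C_n = C(2n, n) / (n+1)
C_13 = C(26, 13) / (13+1)
     = 10400600 / 14
     = 742,900
Final answer: 742,900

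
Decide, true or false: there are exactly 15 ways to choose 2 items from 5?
False

C(5,2) = 10 ≠ 15.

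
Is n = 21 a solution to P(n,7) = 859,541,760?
No

P(21,7) = 21·20·19·18·17·16·15 = 586,051,200, which does not equal 859,541,760.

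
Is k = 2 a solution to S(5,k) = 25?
S(5,2) = 2·S(4,2) + S(4,1) = 2·7 + 1 = 15, which does not equal 25.

Answer: No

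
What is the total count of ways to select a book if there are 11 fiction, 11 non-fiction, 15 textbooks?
37

Reasoning: By the addition principle: 11 + 11 + 15 = 37.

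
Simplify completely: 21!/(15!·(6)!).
54,264

Solution: This is C(21,15) = 54,264.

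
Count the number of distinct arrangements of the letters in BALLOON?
1,260

Word has 7 letters (B=1, A=1, L=2, O=2, N=1). Arrangements: 7!/Π(k!) = 1,260.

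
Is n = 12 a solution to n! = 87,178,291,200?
12! = 12·11! = 12·39,916,800 = 479,001,600, which does not equal 87,178,291,200.

Answer: No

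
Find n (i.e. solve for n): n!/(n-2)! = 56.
8

Solution: n!/(n-2)! = n×(n-1), a product of 2 consecutive integers ≈ (n−0.5)^2. 56^(1/2) + 0.5 ≈ 8.0; check n = 8: 8×7 = 56 ✓. So n = 8.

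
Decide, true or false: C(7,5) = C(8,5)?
False

Explanation: LHS = C(7,5) = 21; RHS = C(8,5) = 56. 21 ≠ 56, so the statement does not hold.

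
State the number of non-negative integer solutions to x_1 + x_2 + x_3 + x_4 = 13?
560
C(13+4-1, 4-1) = 560.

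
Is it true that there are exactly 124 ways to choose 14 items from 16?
False

Solution: C(16,14) = 120 ≠ 124.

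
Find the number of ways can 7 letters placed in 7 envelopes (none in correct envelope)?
1,854

Using D(n) = (n-1)[D(n-1) + D(n-2)]:
D(7) = (7-1) × [D(6) + D(5)]
      = 6 × [265 + 44]
      = 6 × 309
      = 1,854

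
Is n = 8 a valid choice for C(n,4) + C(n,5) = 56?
C(8,4) + C(8,5) = 70 + 56 = 126, which does not equal 56.
Final answer: No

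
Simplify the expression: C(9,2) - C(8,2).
8

Working:
C(9,2) - C(8,2) = C(8,1) = 8.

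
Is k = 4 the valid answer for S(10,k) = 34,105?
Yes

Reasoning: S(10,4) = 4·S(9,4) + S(9,3) = 4·7,770 + 3,025 = 34,105, which equals 34,105.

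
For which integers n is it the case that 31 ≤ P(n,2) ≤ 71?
7, 8
P(6,2)=30; P(7,2)=42; P(8,2)=56; P(9,2)=72. So valid n = 7, 8.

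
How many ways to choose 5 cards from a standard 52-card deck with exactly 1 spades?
1,069,263

13 spades and 39 non-spades: C(13,1) × C(39,4) = 13 × 82251 = 1,069,263.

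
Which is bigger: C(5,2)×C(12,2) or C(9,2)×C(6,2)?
C(5,2)×C(12,2)
C(5,2)×C(12,2)=660, C(9,2)×C(6,2)=540.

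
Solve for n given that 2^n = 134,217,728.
27

Reasoning: 134,217,728 = 1,024 × 1,024 × 128 = 2^10 × 2^10 × 2^7 = 2^27, so n = 27.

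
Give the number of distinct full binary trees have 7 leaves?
132
Using the Catalan number formula: C_n = C(2n, n) / (n+1)
C_6 = C(12, 6) / (6+1)
     = 924 / 7
     = 132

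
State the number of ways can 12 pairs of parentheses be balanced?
208,012
Using the Catalan number formula: C_n = C(2n, n) / (n+1)
C_12 = C(24, 12) / (12+1)
     = 2704156 / 13
     = 208,012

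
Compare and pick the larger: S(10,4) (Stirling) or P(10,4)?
S(10,4) = 4·S(9,4) + S(9,3) = 4·7,770 + 3,025 = 34,105; P(10,4) = 5,040.
Final answer: S(10,4)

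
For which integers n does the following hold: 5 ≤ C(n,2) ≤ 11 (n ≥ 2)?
4, 5

Solution: C(3,2)=3; C(4,2)=6; C(5,2)=10; C(6,2)=15. So valid n = 4, 5.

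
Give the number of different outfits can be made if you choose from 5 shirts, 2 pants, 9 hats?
90

Reasoning: By the multiplication principle: 5 × 2 × 9 = 90.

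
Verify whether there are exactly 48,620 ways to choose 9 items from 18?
True

Explanation: C(18,9) = 48,620.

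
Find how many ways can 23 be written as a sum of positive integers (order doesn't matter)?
Pentagonal recurrence p(n) = p(n−1) + p(n−2) − p(n−5) − p(n−7) + …: p(23) = p(22) + p(21) − p(18) − p(16) + p(11) + p(8) − p(1) = 1,002 + 792 − 385 − 231 + 56 + 22 − 1 = 1,255.

Answer: 1,255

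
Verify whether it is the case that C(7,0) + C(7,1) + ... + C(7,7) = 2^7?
True

Explanation: Binomial theorem with x = y = 1: Σ C(7,i) = (1+1)^7 = 2^7 = 128. The statement holds.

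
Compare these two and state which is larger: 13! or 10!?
13!

Explanation: 13!=6,227,020,800, 10!=3,628,800. 13! > 10!.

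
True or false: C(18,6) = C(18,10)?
False

Reasoning: C(18,6) = 18,564 but C(18,10) = 43,758; symmetry gives C(18,6) = C(18,12), not C(18,10).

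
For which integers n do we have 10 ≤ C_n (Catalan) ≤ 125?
4, 5

Solution: C_3=5; C_4=14; C_5=42; C_6=132. So valid n = 4, 5.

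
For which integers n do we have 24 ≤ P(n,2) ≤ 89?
6, 7, 8, 9

P(5,2)=20; P(6,2)=30; P(7,2)=42; P(8,2)=56; P(9,2)=72; P(10,2)=90. So valid n = 6, 7, 8, 9.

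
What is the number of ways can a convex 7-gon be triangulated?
Using the Catalan number formula: C_n = C(2n, n) / (n+1)
C_5 = C(10, 5) / (5+1)
     = 252 / 6
     = 42

Answer: 42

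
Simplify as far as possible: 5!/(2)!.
60

Solution: This equals 5×4×3 = 60.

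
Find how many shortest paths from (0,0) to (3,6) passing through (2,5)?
To (2,5): C(7,2)=21. From there: C(2,1)=2. Total: 42.

Answer: 42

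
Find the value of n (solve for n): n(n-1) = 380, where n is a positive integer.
20

Solution: n² − n − 380 = 0, so n = (1 ± √(1 + 4·380))/2 = (1 ± √1,521)/2 = (1 ± 39)/2, i.e. n = 20 or n = -19. Taking the positive root, n = 20 (check: 20×19 = 380).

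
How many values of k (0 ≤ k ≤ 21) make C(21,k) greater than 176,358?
6

Solution: Row 21 is unimodal and symmetric about k=21/2. C(21,7)=116,280 ≤ 176,358; C(21,8)=203,490 > 176,358; by symmetry C(21,k) > 176,358 for k = 8..13. That's 13 - 8 + 1 = 6 values.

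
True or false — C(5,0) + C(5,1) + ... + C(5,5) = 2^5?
True

Solution: Binomial theorem with x = y = 1: Σ C(5,i) = (1+1)^5 = 2^5 = 32. The statement holds.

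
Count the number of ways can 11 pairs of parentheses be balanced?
58,786
Using the Catalan number formula: C_n = C(2n, n) / (n+1)
C_11 = C(22, 11) / (11+1)
     = 705432 / 12
     = 58,786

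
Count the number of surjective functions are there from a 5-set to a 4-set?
240

Solution: Onto functions = 4! × S(5,4)
First compute S(5,4) via recurrence:
Using the Stirling recurrence: S(n,k) = k·S(n-1,k) + S(n-1,k-1)
S(5,4) = 4·S(4,4) + S(4,3)
         = 4·1 + 6
         = 4 + 6
         = 10
Then: 24 × 10 = 240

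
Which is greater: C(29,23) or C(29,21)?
C(29,21)

C(29,23)=475,020, C(29,21)=4,292,145.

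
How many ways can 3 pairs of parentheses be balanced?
5

Using the Catalan number formula: C_n = C(2n, n) / (n+1)
C_3 = C(6, 3) / (3+1)
     = 20 / 4
     = 5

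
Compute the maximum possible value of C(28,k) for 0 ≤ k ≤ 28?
40,116,600

Working:
Maximum at k = 14: C(28,14) = 40,116,600.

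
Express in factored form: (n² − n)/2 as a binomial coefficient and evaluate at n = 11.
C(n,2); C(11,2) = 55

Reasoning: (n² − n)/2 = n(n−1)/2 = C(n,2). At n = 11: C(11,2) = 55.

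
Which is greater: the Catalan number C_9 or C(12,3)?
C_9

C_9 = C(18,9)/(9+1) = 48,620/10 = 4,862; C(12,3) = 220.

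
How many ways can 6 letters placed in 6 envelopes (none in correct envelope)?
265
Using D(n) = (n-1)[D(n-1) + D(n-2)]:
D(6) = (6-1) × [D(5) + D(4)]
      = 5 × [44 + 9]
      = 5 × 53
      = 265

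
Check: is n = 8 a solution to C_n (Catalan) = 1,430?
C_8 = C(16,8)/(8+1) = 12,870/9 = 1,430, which equals 1,430.
Final answer: Yes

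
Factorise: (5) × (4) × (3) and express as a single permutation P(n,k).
P(5,3) = 5!/(2)!

Reasoning: Product of 3 consecutive descending integers starting at 5: P(5,3) = 5!/2! = 60.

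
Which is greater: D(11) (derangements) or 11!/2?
11!/2

Explanation: D(11) = (11-1)·[D(10) + D(9)] = 10·[1,334,961 + 133,496] = 14,684,570; 11!/2 = 39,916,800/2 = 19,958,400.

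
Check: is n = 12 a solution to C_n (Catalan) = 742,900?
No

C_12 = C(24,12)/(12+1) = 2,704,156/13 = 208,012, which does not equal 742,900.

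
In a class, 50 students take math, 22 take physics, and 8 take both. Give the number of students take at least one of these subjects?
|A∪B| = |A|+|B|-|A∩B| = 50+22-8 = 64.
Final answer: 64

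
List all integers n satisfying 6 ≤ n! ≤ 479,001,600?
3, 4, 5, 6, 7, 8, 9, 10, 11, 12

Explanation: n! is strictly increasing; 3! = 6 and 12! = 479,001,600, so valid n = 3, 4, 5, 6, 7, 8, 9, 10, 11, 12.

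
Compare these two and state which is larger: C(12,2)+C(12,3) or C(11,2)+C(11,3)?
C(12,2)+C(12,3)

Reasoning: First=286, Second=220.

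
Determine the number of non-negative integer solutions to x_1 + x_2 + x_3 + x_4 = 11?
364

C(11+4-1, 4-1) = 364.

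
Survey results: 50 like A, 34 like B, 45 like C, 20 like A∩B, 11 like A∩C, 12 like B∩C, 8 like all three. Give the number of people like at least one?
94

Solution: |A∪B∪C| = 50+34+45-20-11-12+8 = 94.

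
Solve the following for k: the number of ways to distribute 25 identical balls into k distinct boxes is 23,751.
Stars and bars: the count is C(25+k−1, k−1), increasing in k. k=3: C(27,2) = 351, k=4: C(28,3) = 3,276, k=5: C(29,4) = 23,751 ✓. So k = 5.
Final answer: 5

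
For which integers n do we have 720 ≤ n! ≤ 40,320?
6, 7, 8

Reasoning: n! is strictly increasing; 6! = 720 and 8! = 40,320, so valid n = 6, 7, 8.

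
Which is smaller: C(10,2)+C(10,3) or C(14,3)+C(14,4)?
C(10,2)+C(10,3)

First=165, Second=1,365.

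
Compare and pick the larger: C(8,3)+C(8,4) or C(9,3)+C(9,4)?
C(9,3)+C(9,4)
First=126, Second=210.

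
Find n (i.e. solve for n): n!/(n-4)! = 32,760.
15

Solution: n!/(n-4)! = n×(n-1)×(n-2)×(n-3), a product of 4 consecutive integers ≈ (n−1.5)^4. 32,760^(1/4) + 1.5 ≈ 15.0; check n = 15: 15×14×13×12 = 32,760 ✓. So n = 15.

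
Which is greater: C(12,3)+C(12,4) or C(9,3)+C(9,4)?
C(12,3)+C(12,4)

Reasoning: First=715, Second=210.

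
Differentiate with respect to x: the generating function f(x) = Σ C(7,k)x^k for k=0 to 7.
Σ k·C(7,k)x^(k-1) for k=1 to 7
Term-by-term differentiation gives Σ k·C(7,k)x^{k-1} for k=1 to 7.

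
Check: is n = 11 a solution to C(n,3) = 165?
C(11,3) = 11·10·9/3! = 990/6 = 165, which equals 165.
Final answer: Yes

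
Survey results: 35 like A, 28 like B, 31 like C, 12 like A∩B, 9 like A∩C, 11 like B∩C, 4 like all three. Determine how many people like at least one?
66

Explanation: |A∪B∪C| = 35+28+31-12-9-11+4 = 66.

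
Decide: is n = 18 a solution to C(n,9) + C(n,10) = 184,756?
No

Working:
C(18,9) + C(18,10) = 48,620 + 43,758 = 92,378, which does not equal 184,756.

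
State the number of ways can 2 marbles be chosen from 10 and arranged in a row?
90
P(10,2) = 10!/(10-2)! = 90.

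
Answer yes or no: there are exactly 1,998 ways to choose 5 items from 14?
C(14,5) = 2,002 ≠ 1998.

Answer: No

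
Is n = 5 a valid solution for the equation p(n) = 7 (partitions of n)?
Pentagonal recurrence p(n) = p(n−1) + p(n−2) − p(n−5) − p(n−7) + …: p(5) = p(4) + p(3) − p(0) = 5 + 3 − 1 = 7, which equals 7.
Final answer: Yes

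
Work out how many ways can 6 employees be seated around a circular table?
120

Explanation: Circular arrangements: (6-1)! = 120.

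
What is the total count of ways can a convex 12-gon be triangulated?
16,796

Explanation: Using the Catalan number formula: C_n = C(2n, n) / (n+1)
C_10 = C(20, 10) / (10+1)
     = 184756 / 11
     = 16,796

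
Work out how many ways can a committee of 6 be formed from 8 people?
28
C(8,6) = 8! / (6! × (8-6)!)
         = 8! / (6! × 2!)
         = 28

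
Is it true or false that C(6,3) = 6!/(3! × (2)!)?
False

Solution: The correct denominator is 3!×3!, giving C(6,3) = 20; the stated RHS is 6!/(3!×2!) = 60 ≠ 20, so the statement does not hold.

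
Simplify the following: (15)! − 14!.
1,220,496,076,800

(15)! − 14! = (15)·14! − 14! = (15−1)·14! = 14·14! = 1,220,496,076,800.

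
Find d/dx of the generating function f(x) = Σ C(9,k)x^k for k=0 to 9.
Σ k·C(9,k)x^(k-1) for k=1 to 9

Reasoning: Term-by-term differentiation gives Σ k·C(9,k)x^{k-1} for k=1 to 9.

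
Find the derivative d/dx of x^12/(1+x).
Quotient rule: [12x^{11}(1+x) - x^12]/(1+x)².

Answer: (12x^11(1+x) - x^12)/(1+x)²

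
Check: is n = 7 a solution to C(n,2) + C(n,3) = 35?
No

Reasoning: C(7,2) + C(7,3) = 21 + 35 = 56, which does not equal 35.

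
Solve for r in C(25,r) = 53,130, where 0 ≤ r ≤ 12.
5

C(25,r) is increasing for 0 ≤ r ≤ 12. Stepping up (C(25,r+1) = C(25,r)·(25−r)/(r+1)): C(25,1) = 25, C(25,2) = 300, C(25,3) = 2,300, C(25,4) = 12,650, C(25,5) = 53,130 ✓. So r = 5.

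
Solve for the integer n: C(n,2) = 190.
20
C(n,2) = n(n−1)/2! is increasing in n, and n(n−1) = 2!·190 = 380 ≈ (n−0.5)^2 gives n ≈ 20.0. Check: C(18,2) = 153, C(19,2) = 171, C(20,2) = 190 ✓. So n = 20.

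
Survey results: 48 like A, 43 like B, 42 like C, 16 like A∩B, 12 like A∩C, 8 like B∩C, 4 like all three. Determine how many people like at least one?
101

Reasoning: |A∪B∪C| = 48+43+42-16-12-8+4 = 101.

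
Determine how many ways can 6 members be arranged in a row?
720

Arrangements of 6 distinct objects: 6! = 720.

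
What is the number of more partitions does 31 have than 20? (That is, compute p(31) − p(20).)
6,215

Reasoning: Pentagonal recurrence p(n) = p(n−1) + p(n−2) − p(n−5) − p(n−7) + …: p(31) = p(30) + p(29) − p(26) − p(24) + p(19) + p(16) − p(9) − p(5) = 5,604 + 4,565 − 2,436 − 1,575 + 490 + 231 − 30 − 7 = 6,842.
p(20) = p(19) + p(18) − p(15) − p(13) + p(8) + p(5) = 490 + 385 − 176 − 101 + 22 + 7 = 627.
Difference = 6,842 − 627 = 6,215.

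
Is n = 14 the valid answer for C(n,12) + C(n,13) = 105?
Yes

C(14,12) + C(14,13) = 91 + 14 = 105, which equals 105.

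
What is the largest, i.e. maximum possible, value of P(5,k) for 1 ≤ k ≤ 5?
P(5,k) increases in k, so maximum at k = 5: 5! = 120.

Answer: 120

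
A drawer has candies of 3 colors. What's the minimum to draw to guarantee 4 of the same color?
10

Explanation: Worst case: 3 of each = 9. One more: 10.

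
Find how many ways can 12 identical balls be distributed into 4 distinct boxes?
455
C(12+4-1, 4-1) = C(15, 3) = 455.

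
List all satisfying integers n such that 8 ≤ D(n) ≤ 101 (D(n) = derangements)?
4, 5

Using D(n) = (n−1)[D(n−1) + D(n−2)] with D(1)=0, D(2)=1: D(3)=2; D(4)=9; D(5)=44; D(6)=265. So valid n = 4, 5.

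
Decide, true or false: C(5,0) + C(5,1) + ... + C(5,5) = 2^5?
True

Working:
Binomial theorem with x = y = 1: Σ C(5,i) = (1+1)^5 = 2^5 = 32. The statement holds.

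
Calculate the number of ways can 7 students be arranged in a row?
5,040

Reasoning: Arrangements of 7 distinct objects: 7! = 5,040.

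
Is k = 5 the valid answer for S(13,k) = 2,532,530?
No

Solution: S(13,5) = 5·S(12,5) + S(12,4) = 5·1,379,400 + 611,501 = 7,508,501, which does not equal 2,532,530.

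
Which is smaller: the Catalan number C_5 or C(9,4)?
C_5 = C(10,5)/(5+1) = 252/6 = 42; C(9,4) = 126.

Answer: C_5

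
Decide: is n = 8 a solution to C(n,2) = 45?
No

Explanation: C(8,2) = 8·7/2! = 56/2 = 28, which does not equal 45.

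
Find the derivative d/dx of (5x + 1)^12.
Chain rule: 12(5x+1)^{11} × 5 = 60(5x+1)^{11}.
Final answer: 60(5x + 1)^11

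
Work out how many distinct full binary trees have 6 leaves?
42

Solution: Using the Catalan number formula: C_n = C(2n, n) / (n+1)
C_5 = C(10, 5) / (5+1)
     = 252 / 6
     = 42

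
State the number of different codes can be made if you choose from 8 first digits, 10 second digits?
By the multiplication principle: 8 × 10 = 80.
Final answer: 80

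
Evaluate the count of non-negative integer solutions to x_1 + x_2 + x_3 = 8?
45

Explanation: C(8+3-1, 3-1) = 45.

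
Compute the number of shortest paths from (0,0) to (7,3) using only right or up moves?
120

Choose 7 rights from 10 moves: C(10,7) = 120.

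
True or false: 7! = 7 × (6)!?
True
By definition n! = n × (n-1)!, so 7! = 7 × 6!.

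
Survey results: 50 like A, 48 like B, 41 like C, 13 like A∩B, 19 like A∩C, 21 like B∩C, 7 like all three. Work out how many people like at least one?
|A∪B∪C| = 50+48+41-13-19-21+7 = 93.
Final answer: 93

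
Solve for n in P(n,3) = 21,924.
29

Reasoning: P(n,3) = n(n−1)(n−2) is increasing in n; n(n−1)(n−2) ≈ (n−1)^3 = 21,924 gives n ≈ 29.0. Check: P(27,3) = 17,550, P(28,3) = 19,656, P(29,3) = 21,924 ✓. So n = 29.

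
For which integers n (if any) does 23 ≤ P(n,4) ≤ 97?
4

Explanation: P(3,4)=0; P(4,4)=24; P(5,4)=120. So valid n = 4.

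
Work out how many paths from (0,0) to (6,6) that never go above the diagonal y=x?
Counted by the Catalan number C_6: C_6 = C(12,6)/(6+1) = 924/7 = 132.
Final answer: 132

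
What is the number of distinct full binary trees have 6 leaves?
42

Working:
Using the Catalan number formula: C_n = C(2n, n) / (n+1)
C_5 = C(10, 5) / (5+1)
     = 252 / 6
     = 42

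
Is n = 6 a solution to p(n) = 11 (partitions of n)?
Yes

Working:
Pentagonal recurrence p(n) = p(n−1) + p(n−2) − p(n−5) − p(n−7) + …: p(6) = p(5) + p(4) − p(1) = 7 + 5 − 1 = 11, which equals 11.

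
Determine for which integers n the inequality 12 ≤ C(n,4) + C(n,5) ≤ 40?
C(5,4)+C(5,5)=6; C(6,4)+C(6,5)=21; C(7,4)+C(7,5)=56. So valid n = 6.

Answer: 6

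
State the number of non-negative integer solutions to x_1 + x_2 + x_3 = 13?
105
C(13+3-1, 3-1) = 105.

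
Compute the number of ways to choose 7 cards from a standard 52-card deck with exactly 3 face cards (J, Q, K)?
20,105,800

Solution: 12 face cards and 40 non-face cards: C(12,3) × C(40,4) = 220 × 91,390 = 20,105,800.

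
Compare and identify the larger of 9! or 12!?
12!
9!=362,880, 12!=479,001,600. 12! > 9!.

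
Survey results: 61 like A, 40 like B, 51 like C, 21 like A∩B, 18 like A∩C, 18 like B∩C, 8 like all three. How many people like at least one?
103
|A∪B∪C| = 61+40+51-21-18-18+8 = 103.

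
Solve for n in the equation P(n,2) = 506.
23

Explanation: P(n,2) = n(n−1) is increasing in n; n(n−1) ≈ (n−0.5)^2 = 506 gives n ≈ 23.0. Check: P(21,2) = 420, P(22,2) = 462, P(23,2) = 506 ✓. So n = 23.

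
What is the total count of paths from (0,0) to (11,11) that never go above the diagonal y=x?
58,786

Solution: Counted by the Catalan number C_11: C_11 = C(22,11)/(11+1) = 705,432/12 = 58,786.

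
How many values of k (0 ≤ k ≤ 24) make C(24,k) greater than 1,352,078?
5

Working:
Row 24 is unimodal and symmetric about k=24/2. C(24,9)=1,307,504 ≤ 1,352,078; C(24,10)=1,961,256 > 1,352,078; by symmetry C(24,k) > 1,352,078 for k = 10..14. That's 14 - 10 + 1 = 5 values.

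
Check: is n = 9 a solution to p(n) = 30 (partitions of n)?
Yes

Solution: Pentagonal recurrence p(n) = p(n−1) + p(n−2) − p(n−5) − p(n−7) + …: p(9) = p(8) + p(7) − p(4) − p(2) = 22 + 15 − 5 − 2 = 30, which equals 30.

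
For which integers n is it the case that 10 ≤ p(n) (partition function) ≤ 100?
6, 7, 8, 9, 10, 11, 12

Working:
Tabulating p(n) via p(n) = p(n−1) + p(n−2) − p(n−5) − p(n−7) + …: p(5)=7; p(6)=11; p(7)=15; p(8)=22; p(9)=30; p(10)=42; p(11)=56; p(12)=77; p(13)=101. So valid n = 6, 7, 8, 9, 10, 11, 12.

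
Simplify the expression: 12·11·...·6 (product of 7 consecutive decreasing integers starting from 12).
3,991,680

Explanation: This is P(12,7) = 12!/(5)! = 3,991,680.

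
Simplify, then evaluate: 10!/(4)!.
151,200
This equals 10×9×...×5 = 151,200.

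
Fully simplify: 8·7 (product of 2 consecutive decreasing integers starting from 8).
56

This is P(8,2) = 8!/(6)! = 56.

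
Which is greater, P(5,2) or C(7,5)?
P(5,2)=20, C(7,5)=21.

Answer: C(7,5)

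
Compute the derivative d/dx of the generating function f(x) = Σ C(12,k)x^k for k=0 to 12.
Σ k·C(12,k)x^(k-1) for k=1 to 12

Solution: Term-by-term differentiation gives Σ k·C(12,k)x^{k-1} for k=1 to 12.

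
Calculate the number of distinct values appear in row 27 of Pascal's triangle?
14

Working:
Row 27 has entries C(27,0)..C(27,27); by symmetry C(27,k)=C(27,27-k), giving 14 distinct values.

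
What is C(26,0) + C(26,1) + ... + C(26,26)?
67,108,864

Solution: Sum of binomial coefficients = 2^26 = 67,108,864.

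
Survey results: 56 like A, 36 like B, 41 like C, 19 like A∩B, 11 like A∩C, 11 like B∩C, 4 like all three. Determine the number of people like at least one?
96

Explanation: |A∪B∪C| = 56+36+41-19-11-11+4 = 96.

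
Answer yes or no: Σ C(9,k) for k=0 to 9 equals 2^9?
Binomial theorem: Σ C(9,k) = (1+1)^9 = 2^9 = 512; RHS 2^9 = 512.

Answer: Yes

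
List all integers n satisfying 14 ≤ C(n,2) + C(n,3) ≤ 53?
5, 6
C(4,2)+C(4,3)=10; C(5,2)+C(5,3)=20; C(6,2)+C(6,3)=35; C(7,2)+C(7,3)=56. So valid n = 5, 6.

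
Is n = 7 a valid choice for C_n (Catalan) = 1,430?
No

Reasoning: C_7 = C(14,7)/(7+1) = 3,432/8 = 429, which does not equal 1,430.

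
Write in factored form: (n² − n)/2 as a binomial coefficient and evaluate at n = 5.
C(n,2); C(5,2) = 10
(n² − n)/2 = n(n−1)/2 = C(n,2). At n = 5: C(5,2) = 10.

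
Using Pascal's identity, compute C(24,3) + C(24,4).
12,650

C(24,3) + C(24,4) = C(25,4) = 12,650.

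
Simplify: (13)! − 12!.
(13)! − 12! = (13)·12! − 12! = (13−1)·12! = 12·12! = 5,748,019,200.

Answer: 5,748,019,200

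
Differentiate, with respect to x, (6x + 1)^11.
66(6x + 1)^10
Chain rule: 11(6x+1)^{10} × 6 = 66(6x+1)^{10}.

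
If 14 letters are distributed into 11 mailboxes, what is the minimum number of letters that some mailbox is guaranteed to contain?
Pigeonhole: ⌈14/11⌉ = 2.
Final answer: 2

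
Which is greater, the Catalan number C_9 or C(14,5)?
C_9

Working:
C_9 = C(18,9)/(9+1) = 48,620/10 = 4,862; C(14,5) = 2,002.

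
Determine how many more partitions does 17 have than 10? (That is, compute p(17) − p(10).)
255

Explanation: Pentagonal recurrence p(n) = p(n−1) + p(n−2) − p(n−5) − p(n−7) + …: p(17) = p(16) + p(15) − p(12) − p(10) + p(5) + p(2) = 231 + 176 − 77 − 42 + 7 + 2 = 297.
p(10) = p(9) + p(8) − p(5) − p(3) = 30 + 22 − 7 − 3 = 42.
Difference = 297 − 42 = 255.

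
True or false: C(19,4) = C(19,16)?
False

Reasoning: C(19,4) = 3,876 but C(19,16) = 969; symmetry gives C(19,4) = C(19,15), not C(19,16).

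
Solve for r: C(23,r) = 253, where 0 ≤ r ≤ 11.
2

Explanation: C(23,r) is increasing for 0 ≤ r ≤ 11. Stepping up (C(23,r+1) = C(23,r)·(23−r)/(r+1)): C(23,1) = 23, C(23,2) = 253 ✓. So r = 2.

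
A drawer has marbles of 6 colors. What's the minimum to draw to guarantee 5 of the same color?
25

Reasoning: Worst case: 4 of each = 24. One more: 25.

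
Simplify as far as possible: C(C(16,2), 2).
C(16,2) = 120, then C(120, 2) = 7,140.
Final answer: 7,140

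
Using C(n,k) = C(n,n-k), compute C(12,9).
220

Explanation: C(12,9) = C(12,3) = 220.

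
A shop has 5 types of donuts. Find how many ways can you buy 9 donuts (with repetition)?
715

Explanation: Stars and bars: C(9+5-1, 9) = C(13, 9) = 715.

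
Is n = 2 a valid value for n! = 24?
No

Working:
2! = 2·1! = 2·1 = 2, which does not equal 24.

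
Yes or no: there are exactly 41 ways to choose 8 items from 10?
No

Explanation: C(10,8) = 45 ≠ 41.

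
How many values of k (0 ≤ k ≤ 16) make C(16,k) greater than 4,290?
7

Reasoning: Row 16 is unimodal and symmetric about k=16/2. C(16,4)=1,820 ≤ 4,290; C(16,5)=4,368 > 4,290; by symmetry C(16,k) > 4,290 for k = 5..11. That's 11 - 5 + 1 = 7 values.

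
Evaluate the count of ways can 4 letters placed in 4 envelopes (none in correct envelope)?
9

Reasoning: Using D(n) = (n-1)[D(n-1) + D(n-2)]:
D(4) = (4-1) × [D(3) + D(2)]
      = 3 × [2 + 1]
      = 3 × 3
      = 9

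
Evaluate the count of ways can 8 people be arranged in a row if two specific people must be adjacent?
Treat pair as unit: (8-1)! arrangements × 2 internal orders = 10,080.

Answer: 10,080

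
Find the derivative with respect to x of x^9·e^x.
Product rule: d/dx[x^9]·e^x + x^9·d/dx[e^x] = 9x^{8}e^x + x^9e^x.
Final answer: (9x^8 + x^9)e^x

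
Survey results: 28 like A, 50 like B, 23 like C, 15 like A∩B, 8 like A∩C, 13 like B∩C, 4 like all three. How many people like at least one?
69

Solution: |A∪B∪C| = 28+50+23-15-8-13+4 = 69.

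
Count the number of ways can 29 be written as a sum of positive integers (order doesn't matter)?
4,565

Solution: Pentagonal recurrence p(n) = p(n−1) + p(n−2) − p(n−5) − p(n−7) + …: p(29) = p(28) + p(27) − p(24) − p(22) + p(17) + p(14) − p(7) − p(3) = 3,718 + 3,010 − 1,575 − 1,002 + 297 + 135 − 15 − 3 = 4,565.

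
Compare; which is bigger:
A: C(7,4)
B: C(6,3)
A
A=C(7,4)=35, B=C(6,3)=20.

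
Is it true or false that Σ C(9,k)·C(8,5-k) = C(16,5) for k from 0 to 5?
False

Vandermonde's identity gives C(17,5) = 6,188; RHS C(16,5) = 4,368.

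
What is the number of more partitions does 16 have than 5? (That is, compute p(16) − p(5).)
Pentagonal recurrence p(n) = p(n−1) + p(n−2) − p(n−5) − p(n−7) + …: p(16) = p(15) + p(14) − p(11) − p(9) + p(4) + p(1) = 176 + 135 − 56 − 30 + 5 + 1 = 231.
p(5) = p(4) + p(3) − p(0) = 5 + 3 − 1 = 7.
Difference = 231 − 7 = 224.

Answer: 224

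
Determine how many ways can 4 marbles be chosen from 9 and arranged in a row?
P(9,4) = 9!/(9-4)! = 3,024.
Final answer: 3,024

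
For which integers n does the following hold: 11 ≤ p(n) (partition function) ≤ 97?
6, 7, 8, 9, 10, 11, 12

Reasoning: Tabulating p(n) via p(n) = p(n−1) + p(n−2) − p(n−5) − p(n−7) + …: p(5)=7; p(6)=11; p(7)=15; p(8)=22; p(9)=30; p(10)=42; p(11)=56; p(12)=77; p(13)=101. So valid n = 6, 7, 8, 9, 10, 11, 12.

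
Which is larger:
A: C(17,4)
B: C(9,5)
A

Solution: A=C(17,4)=2,380, B=C(9,5)=126.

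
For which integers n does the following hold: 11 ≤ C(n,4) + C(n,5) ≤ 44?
6

Working:
C(5,4)+C(5,5)=6; C(6,4)+C(6,5)=21; C(7,4)+C(7,5)=56. So valid n = 6.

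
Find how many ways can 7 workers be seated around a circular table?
Circular arrangements: (7-1)! = 720.
Final answer: 720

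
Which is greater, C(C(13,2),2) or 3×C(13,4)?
C(C(13,2),2)

Solution: C(C(13,2),2)=3,003, 3×C(13,4)=2,145.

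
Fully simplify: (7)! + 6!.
5,760

Explanation: (7)! + 6! = (7)·6! + 6! = (7+1)·6! = 8·6! = 5,760.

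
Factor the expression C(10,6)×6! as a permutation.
P(10,6)

Explanation: C(10,6)×6! = [10!/(6!(4)!)]×6! = 10!/(4)! = P(10,6) = 151,200.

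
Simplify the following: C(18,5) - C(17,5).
2,380

Solution: C(18,5) - C(17,5) = C(17,4) = 2,380.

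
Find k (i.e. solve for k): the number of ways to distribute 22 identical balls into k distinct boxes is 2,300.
4

Working:
Stars and bars: the count is C(22+k−1, k−1), increasing in k. k=2: C(23,1) = 23, k=3: C(24,2) = 276, k=4: C(25,3) = 2,300 ✓. So k = 4.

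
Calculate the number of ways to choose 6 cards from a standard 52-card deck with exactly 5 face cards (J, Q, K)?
31,680

Explanation: 12 face cards and 40 non-face cards: C(12,5) × C(40,1) = 792 × 40 = 31,680.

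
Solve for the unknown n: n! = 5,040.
7

Working:
n! is strictly increasing. 5! = 120, 6! = 720, 7! = 5,040 ✓. So n = 7.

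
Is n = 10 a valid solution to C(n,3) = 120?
Yes

Explanation: C(10,3) = 10·9·8/3! = 720/6 = 120, which equals 120.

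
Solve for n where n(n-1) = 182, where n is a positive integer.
n² − n − 182 = 0, so n = (1 ± √(1 + 4·182))/2 = (1 ± √729)/2 = (1 ± 27)/2, i.e. n = 14 or n = -13. Taking the positive root, n = 14 (check: 14×13 = 182).

Answer: 14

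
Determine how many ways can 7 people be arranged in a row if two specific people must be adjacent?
1,440

Solution: Treat pair as unit: (7-1)! arrangements × 2 internal orders = 1,440.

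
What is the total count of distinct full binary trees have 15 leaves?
Using the Catalan number formula: C_n = C(2n, n) / (n+1)
C_14 = C(28, 14) / (14+1)
     = 40116600 / 15
     = 2,674,440
Final answer: 2,674,440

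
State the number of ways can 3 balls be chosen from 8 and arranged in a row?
336

Reasoning: P(8,3) = 8!/(8-3)! = 336.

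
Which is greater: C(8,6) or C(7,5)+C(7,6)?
Equal

By Pascal's identity: C(8,6) = C(7,5)+C(7,6) = 28. Equal.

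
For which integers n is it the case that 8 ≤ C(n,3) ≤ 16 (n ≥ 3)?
5

Solution: C(4,3)=4; C(5,3)=10; C(6,3)=20. So valid n = 5.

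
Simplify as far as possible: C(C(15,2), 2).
C(15,2) = 105, then C(105, 2) = 5,460.

Answer: 5,460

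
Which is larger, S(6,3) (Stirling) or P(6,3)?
P(6,3)

S(6,3) = 3·S(5,3) + S(5,2) = 3·25 + 15 = 90; P(6,3) = 120.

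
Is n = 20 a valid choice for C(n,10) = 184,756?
Yes

C(20,10) = 20·19·18·17·16·15·14·13·12·11/10! = 670,442,572,800/3,628,800 = 184,756, which equals 184,756.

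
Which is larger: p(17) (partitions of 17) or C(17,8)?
C(17,8)

Solution: Pentagonal recurrence p(n) = p(n−1) + p(n−2) − p(n−5) − p(n−7) + …: p(17) = p(16) + p(15) − p(12) − p(10) + p(5) + p(2) = 231 + 176 − 77 − 42 + 7 + 2 = 297; C(17,8) = 24,310.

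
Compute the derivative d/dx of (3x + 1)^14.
42(3x + 1)^13

Solution: Chain rule: 14(3x+1)^{13} × 3 = 42(3x+1)^{13}.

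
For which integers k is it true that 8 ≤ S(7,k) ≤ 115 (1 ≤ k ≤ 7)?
2, 6

Reasoning: S(7,1)=1; S(7,2)=63; S(7,3)=301; S(7,4)=350; S(7,5)=140; S(7,6)=21; S(7,7)=1. So valid k = 2, 6.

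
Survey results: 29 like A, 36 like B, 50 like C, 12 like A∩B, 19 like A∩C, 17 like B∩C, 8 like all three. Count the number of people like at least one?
75

Explanation: |A∪B∪C| = 29+36+50-12-19-17+8 = 75.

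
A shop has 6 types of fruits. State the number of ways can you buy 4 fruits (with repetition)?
126

Stars and bars: C(4+6-1, 4) = C(9, 4) = 126.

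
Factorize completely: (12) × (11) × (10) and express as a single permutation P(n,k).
P(12,3) = 12!/(9)!

Explanation: Product of 3 consecutive descending integers starting at 12: P(12,3) = 12!/9! = 1,320.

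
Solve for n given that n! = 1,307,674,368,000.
n! is strictly increasing. 13! = 6,227,020,800, 14! = 87,178,291,200, 15! = 1,307,674,368,000 ✓. So n = 15.

Answer: 15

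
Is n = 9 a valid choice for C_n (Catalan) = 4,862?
Yes

C_9 = C(18,9)/(9+1) = 48,620/10 = 4,862, which equals 4,862.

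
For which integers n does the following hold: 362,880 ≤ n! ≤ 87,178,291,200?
n! is strictly increasing; 9! = 362,880 and 14! = 87,178,291,200, so valid n = 9, 10, 11, 12, 13, 14.
Final answer: 9, 10, 11, 12, 13, 14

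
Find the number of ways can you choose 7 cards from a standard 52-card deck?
133,784,560

Working:
C(52,7) = 133,784,560.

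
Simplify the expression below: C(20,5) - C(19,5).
C(20,5) - C(19,5) = C(19,4) = 3,876.
Final answer: 3,876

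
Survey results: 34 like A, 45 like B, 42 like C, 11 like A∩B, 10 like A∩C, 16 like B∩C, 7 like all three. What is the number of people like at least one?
91

|A∪B∪C| = 34+45+42-11-10-16+7 = 91.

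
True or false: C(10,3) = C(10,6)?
C(10,3) = 120 but C(10,6) = 210; symmetry gives C(10,3) = C(10,7), not C(10,6).
Final answer: False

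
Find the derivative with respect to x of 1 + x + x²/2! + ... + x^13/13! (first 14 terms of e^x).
1 + x + x²/2! + ... + x^12/12!

Solution: Differentiating term by term gives the first 13 terms of e^x.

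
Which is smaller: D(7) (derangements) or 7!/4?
7!/4
D(7) = (7-1)·[D(6) + D(5)] = 6·[265 + 44] = 1,854; 7!/4 = 5,040/4 = 1,260.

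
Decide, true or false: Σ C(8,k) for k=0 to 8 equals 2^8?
Binomial theorem: Σ C(8,k) = (1+1)^8 = 2^8 = 256; RHS 2^8 = 256.

Answer: True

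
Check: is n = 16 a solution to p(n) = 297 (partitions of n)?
No

Explanation: Pentagonal recurrence p(n) = p(n−1) + p(n−2) − p(n−5) − p(n−7) + …: p(16) = p(15) + p(14) − p(11) − p(9) + p(4) + p(1) = 176 + 135 − 56 − 30 + 5 + 1 = 231, which does not equal 297.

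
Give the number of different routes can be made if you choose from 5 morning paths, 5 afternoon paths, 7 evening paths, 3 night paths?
525
By the multiplication principle: 5 × 5 × 7 × 3 = 525.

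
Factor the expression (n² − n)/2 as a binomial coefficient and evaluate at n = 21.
C(n,2); C(21,2) = 210

Reasoning: (n² − n)/2 = n(n−1)/2 = C(n,2). At n = 21: C(21,2) = 210.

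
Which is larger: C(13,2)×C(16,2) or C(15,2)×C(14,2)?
C(15,2)×C(14,2)

Reasoning: C(13,2)×C(16,2)=9,360, C(15,2)×C(14,2)=9,555.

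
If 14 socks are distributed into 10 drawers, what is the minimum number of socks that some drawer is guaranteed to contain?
2

Solution: Pigeonhole: ⌈14/10⌉ = 2.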